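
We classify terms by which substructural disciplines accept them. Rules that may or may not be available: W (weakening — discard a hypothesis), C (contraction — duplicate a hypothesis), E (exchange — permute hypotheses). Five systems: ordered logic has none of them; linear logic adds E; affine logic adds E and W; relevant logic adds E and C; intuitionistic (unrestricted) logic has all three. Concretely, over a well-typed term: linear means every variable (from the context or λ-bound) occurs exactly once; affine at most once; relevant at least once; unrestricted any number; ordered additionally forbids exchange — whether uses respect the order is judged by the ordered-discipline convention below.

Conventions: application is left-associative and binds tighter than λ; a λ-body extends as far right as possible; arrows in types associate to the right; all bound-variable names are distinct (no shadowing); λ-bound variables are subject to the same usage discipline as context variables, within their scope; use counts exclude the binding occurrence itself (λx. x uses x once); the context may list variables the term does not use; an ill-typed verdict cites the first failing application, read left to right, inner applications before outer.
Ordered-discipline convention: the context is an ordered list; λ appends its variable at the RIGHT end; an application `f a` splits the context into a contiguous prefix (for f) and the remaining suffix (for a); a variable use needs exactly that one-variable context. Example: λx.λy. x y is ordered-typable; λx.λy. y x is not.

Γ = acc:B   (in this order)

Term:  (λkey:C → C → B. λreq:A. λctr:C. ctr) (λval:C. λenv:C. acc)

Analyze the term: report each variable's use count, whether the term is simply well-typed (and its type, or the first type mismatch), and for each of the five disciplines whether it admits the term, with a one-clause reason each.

variable uses: acc: 1, key (λ-bound): 0, req (λ-bound): 0, ctr (λ-bound): 1, val (λ-bound): 0, env (λ-bound): 0
use order (left to right): ctr, acc
typing: the term checks, with type A → C → C
ordered ✗ (needs weakening: key, req, val, env unused)
linear ✗ (needs weakening: key, req, val, env unused)
affine ✓ (at most one use each (acc, key, req, ctr, val, env))
relevant ✗ (needs weakening: key, req, val, env unused)
unrestricted ✓ (simply typable at A → C → C; W, C, E all held)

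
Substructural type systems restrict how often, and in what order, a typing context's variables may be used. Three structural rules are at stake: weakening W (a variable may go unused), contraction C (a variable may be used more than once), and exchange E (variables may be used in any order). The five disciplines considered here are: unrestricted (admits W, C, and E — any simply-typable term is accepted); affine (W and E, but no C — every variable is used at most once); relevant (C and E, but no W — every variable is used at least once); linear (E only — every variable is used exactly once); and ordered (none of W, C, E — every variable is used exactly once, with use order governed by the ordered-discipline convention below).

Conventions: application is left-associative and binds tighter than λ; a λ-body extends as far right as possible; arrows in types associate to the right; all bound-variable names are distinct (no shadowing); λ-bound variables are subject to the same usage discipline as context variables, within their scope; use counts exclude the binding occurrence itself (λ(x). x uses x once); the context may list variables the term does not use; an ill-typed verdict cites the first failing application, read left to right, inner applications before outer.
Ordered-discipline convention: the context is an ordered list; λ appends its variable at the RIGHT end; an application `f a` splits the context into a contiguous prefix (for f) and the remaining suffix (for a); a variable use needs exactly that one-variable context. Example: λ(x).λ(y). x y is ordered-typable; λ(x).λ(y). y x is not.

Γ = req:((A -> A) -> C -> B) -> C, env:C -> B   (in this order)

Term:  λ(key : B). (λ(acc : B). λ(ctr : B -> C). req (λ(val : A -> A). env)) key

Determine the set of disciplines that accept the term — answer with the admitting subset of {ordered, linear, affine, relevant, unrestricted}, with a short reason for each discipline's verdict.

accepted by: affine, unrestricted
counts: req ×1, env ×1, key (bound) ×1, acc (bound) ×0, ctr (bound) ×0, val (bound) ×0
left-to-right use order: req, env, key
typing: the term checks, with type B -> (B -> C) -> C
ordered: ✗ — unused: acc, ctr, val — weakening required
linear: ✗ — unused: acc, ctr, val — weakening required
affine: ✓ — no duplicate uses among req, env, key, acc, ctr, val
relevant: ✗ — unused: acc, ctr, val — weakening required
unrestricted: ✓ — well-typed at B -> (B -> C) -> C; no restrictions here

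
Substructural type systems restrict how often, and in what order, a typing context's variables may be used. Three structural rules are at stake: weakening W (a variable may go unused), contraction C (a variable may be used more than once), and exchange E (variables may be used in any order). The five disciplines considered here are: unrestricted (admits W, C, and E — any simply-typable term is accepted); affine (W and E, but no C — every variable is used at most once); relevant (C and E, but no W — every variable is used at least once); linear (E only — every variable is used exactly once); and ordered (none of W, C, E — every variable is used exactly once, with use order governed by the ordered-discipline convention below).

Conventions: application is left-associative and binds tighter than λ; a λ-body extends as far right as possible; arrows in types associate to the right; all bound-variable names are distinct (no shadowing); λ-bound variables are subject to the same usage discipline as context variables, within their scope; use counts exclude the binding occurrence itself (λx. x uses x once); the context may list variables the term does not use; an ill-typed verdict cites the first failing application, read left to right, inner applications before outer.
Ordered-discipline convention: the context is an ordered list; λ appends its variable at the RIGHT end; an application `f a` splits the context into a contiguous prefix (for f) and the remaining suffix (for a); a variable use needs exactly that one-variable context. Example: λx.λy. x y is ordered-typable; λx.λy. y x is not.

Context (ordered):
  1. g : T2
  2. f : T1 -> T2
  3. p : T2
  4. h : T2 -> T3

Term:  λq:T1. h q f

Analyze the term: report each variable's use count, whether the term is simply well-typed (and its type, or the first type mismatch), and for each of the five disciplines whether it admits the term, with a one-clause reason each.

variable uses: g=0, f=1, p=0, h=1, q (bound)=1
use order (left to right): h, q, f
typing: ill-typed: an application expects T2 but receives T1
ordered: ✗, not simply typable
linear: ✗, fails simple typing
affine: ✗, a type mismatch blocks all five
relevant: ✗, the type mismatch rejects it
unrestricted: ✗, not simply typable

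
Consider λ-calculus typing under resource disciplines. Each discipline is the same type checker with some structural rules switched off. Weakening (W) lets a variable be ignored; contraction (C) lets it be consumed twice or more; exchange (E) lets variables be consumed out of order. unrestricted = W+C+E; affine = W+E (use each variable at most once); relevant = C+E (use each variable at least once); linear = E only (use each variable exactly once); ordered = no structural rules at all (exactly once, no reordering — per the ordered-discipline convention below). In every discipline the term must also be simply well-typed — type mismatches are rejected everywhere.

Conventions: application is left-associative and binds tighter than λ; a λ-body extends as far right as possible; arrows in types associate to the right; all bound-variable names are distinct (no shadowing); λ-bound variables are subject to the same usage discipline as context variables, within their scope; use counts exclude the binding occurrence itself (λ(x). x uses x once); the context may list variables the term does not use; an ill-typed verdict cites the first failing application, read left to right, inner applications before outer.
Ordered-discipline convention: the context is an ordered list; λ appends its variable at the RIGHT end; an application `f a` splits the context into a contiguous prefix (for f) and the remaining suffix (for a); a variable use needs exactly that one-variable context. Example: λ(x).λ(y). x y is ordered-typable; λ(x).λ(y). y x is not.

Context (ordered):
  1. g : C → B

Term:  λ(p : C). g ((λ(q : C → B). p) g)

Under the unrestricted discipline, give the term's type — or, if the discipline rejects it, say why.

term : C → B
usage: g=2; p (λ-bound)=1; q (λ-bound)=0
left-to-right use order: g, p, g
typing: ✓ — C → B
per-discipline verdicts: ordered ✗ · linear ✗ · affine ✗ · relevant ✗ · unrestricted ✓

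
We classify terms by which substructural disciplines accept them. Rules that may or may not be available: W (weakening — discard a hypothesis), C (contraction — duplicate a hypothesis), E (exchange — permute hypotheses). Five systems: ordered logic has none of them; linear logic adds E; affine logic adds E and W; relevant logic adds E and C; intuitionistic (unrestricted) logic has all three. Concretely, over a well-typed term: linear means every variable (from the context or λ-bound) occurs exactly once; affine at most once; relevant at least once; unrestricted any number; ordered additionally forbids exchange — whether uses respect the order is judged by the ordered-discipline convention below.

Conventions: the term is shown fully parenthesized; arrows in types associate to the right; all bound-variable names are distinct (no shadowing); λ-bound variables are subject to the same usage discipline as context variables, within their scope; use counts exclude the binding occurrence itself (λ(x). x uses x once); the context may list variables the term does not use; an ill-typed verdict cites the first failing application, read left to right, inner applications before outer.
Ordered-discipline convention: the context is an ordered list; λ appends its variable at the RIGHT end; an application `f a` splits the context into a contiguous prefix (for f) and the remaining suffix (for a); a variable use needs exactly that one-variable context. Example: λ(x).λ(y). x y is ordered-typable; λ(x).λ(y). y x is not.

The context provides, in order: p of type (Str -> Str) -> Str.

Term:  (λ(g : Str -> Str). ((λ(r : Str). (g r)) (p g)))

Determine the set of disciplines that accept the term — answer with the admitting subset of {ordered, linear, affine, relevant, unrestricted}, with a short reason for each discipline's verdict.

admitting disciplines: relevant, unrestricted
counts: p ×1, g (λ-bound) ×2, r (λ-bound) ×1
left-to-right use order: g, r, p, g
typing: the term checks, with type (Str -> Str) -> Str
ordered: ✗ — needs contraction — g ×2
linear: ✗ — needs contraction — g ×2
affine: ✗ — needs contraction — g ×2
relevant: ✓ — none of p, g, r goes unused
unrestricted: ✓ — simply typable at (Str -> Str) -> Str; W, C, E all held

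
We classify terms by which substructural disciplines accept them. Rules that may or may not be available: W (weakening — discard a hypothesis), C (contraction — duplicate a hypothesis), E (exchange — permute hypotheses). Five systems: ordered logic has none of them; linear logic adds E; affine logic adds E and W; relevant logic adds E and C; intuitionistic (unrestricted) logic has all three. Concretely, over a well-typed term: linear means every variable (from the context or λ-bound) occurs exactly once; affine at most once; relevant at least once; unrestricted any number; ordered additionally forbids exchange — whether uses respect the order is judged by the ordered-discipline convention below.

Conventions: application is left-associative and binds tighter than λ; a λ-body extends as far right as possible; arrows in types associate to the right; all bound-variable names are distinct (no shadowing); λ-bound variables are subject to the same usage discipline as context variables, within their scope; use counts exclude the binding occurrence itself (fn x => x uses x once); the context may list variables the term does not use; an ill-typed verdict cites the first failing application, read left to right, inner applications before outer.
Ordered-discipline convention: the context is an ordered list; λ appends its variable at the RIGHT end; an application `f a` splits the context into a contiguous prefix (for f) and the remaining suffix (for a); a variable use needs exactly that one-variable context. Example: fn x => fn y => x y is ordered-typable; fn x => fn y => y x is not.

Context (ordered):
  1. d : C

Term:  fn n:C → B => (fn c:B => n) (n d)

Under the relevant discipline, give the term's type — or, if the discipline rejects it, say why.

not well-typed under relevant — c left unused
counts: d ×1, n (bound) ×2, c (bound) ×0
left-to-right use order: n, n, d
typing: the term checks, with type (C → B) → C → B
across the five disciplines: ordered ✗; linear ✗; affine ✗; relevant ✗; unrestricted ✓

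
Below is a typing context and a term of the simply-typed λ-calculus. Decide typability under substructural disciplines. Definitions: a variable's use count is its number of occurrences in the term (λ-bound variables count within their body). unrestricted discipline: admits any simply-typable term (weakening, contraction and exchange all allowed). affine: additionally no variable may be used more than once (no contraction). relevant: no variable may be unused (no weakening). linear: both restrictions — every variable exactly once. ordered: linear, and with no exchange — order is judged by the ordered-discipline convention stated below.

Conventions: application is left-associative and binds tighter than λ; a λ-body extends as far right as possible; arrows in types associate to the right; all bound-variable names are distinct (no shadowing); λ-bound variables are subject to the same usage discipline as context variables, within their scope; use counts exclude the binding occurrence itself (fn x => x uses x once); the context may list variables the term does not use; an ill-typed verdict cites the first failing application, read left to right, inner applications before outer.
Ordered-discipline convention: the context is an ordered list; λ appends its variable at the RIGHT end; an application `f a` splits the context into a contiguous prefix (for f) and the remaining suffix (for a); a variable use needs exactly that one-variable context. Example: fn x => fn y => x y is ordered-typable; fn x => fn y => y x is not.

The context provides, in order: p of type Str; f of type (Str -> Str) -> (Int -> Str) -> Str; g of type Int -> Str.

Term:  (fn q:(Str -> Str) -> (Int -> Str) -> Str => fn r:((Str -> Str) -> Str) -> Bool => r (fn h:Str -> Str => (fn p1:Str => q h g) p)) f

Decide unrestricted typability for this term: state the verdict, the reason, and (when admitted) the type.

yes — type-checks ((((Str -> Str) -> Str) -> Bool) -> Bool) and nothing is barred; term : (((Str -> Str) -> Str) -> Bool) -> Bool
counts: p=1; f=1; g=1; q (λ-bound)=1; r (λ-bound)=1; h (λ-bound)=1; p1 (λ-bound)=0
use order (left to right): r, q, h, g, p, f
typing: ✓ — (((Str -> Str) -> Str) -> Bool) -> Bool
across the five disciplines: ordered ✗ · linear ✗ · affine ✓ · relevant ✗ · unrestricted ✓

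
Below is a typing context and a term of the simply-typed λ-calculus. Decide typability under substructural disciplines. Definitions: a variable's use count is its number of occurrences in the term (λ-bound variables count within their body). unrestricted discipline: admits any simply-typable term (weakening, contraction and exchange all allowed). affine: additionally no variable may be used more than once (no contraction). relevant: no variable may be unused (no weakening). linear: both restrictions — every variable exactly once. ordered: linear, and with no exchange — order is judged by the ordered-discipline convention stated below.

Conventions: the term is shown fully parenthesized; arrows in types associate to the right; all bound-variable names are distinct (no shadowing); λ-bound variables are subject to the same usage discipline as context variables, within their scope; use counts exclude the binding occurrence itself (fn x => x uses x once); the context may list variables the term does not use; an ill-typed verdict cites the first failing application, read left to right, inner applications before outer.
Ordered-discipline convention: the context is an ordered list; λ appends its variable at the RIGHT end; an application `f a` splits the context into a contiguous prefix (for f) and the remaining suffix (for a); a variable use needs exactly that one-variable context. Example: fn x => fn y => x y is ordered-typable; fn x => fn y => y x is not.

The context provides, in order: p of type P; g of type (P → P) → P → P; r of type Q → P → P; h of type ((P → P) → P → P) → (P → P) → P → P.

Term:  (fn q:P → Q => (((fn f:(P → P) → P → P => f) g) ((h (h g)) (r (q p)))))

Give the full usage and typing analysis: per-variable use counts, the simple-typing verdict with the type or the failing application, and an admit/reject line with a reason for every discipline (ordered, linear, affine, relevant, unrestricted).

variable uses: p=1, g=2, r=1, h=2, q (λ-bound)=1, f (λ-bound)=1
use order (left to right): f, g, h, h, g, r, q, p
typing: ✓ — (P → Q) → P → P
ordered ✗ (needs contraction — g ×2, h ×2)
linear ✗ (needs contraction — g ×2, h ×2)
affine ✗ (needs contraction — g ×2, h ×2)
relevant ✓ (every one of p, g, r, h, q, f appears)
unrestricted ✓ (typability at (P → Q) → P → P is all that's needed)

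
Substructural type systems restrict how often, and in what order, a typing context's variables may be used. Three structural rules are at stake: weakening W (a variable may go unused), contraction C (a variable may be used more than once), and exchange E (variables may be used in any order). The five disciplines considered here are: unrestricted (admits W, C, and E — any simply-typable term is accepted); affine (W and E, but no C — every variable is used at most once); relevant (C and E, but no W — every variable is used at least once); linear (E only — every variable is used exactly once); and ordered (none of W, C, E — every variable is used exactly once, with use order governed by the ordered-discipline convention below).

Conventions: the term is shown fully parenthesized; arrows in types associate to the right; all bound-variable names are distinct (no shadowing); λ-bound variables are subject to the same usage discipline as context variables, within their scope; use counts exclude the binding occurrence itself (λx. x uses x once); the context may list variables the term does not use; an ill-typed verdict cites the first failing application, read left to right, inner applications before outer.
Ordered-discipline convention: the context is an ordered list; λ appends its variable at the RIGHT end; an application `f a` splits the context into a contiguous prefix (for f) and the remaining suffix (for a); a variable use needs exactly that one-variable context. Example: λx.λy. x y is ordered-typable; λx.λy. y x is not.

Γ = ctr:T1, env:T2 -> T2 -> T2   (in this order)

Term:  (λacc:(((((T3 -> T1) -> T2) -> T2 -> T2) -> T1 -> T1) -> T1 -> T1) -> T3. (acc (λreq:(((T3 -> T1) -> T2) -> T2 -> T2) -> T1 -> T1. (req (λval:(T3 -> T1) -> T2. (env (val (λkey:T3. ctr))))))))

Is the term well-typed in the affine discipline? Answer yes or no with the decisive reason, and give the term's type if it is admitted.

yes — at most one use each (ctr, env, acc, req, val, key); term : ((((((T3 -> T1) -> T2) -> T2 -> T2) -> T1 -> T1) -> T1 -> T1) -> T3) -> T3
variable uses: ctr: 1×; env: 1×; acc [bound]: 1×; req [bound]: 1×; val [bound]: 1×; key [bound]: 0×
order of uses: acc, req, env, val, ctr
typing: well-typed — term : ((((((T3 -> T1) -> T2) -> T2 -> T2) -> T1 -> T1) -> T1 -> T1) -> T3) -> T3
all disciplines: ordered ✗ | linear ✗ | affine ✓ | relevant ✗ | unrestricted ✓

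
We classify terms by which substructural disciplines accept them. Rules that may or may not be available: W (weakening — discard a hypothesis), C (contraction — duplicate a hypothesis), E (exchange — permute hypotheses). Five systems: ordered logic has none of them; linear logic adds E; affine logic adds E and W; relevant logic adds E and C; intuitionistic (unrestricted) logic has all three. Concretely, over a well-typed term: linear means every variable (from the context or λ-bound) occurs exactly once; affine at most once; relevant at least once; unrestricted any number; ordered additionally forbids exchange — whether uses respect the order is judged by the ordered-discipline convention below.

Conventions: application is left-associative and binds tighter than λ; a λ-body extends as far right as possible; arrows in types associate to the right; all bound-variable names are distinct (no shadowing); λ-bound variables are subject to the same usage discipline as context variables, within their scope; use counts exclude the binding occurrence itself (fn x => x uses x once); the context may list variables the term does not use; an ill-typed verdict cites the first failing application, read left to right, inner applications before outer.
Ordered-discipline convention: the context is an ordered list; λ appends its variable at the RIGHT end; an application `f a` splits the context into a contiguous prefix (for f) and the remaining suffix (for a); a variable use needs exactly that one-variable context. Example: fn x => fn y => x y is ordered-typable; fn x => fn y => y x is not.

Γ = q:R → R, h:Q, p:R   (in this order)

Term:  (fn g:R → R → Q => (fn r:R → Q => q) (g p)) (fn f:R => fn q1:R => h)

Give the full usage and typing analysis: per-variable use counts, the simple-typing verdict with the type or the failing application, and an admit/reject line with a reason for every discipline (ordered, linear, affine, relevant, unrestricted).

usage: q ×1; h ×1; p ×1; g (bound) ×1; r (bound) ×0; f (bound) ×0; q1 (bound) ×0
left-to-right use order: q, g, p, h
typing: well-typed at R → R
ordered ✗ (unused: r, f, q1 — weakening required)
linear ✗ (unused: r, f, q1 — weakening required)
affine ✓ (no duplicate uses among q, h, p, g, r, f, q1)
relevant ✗ (unused: r, f, q1 — weakening required)
unrestricted ✓ (simply typable at R → R; W, C, E all held)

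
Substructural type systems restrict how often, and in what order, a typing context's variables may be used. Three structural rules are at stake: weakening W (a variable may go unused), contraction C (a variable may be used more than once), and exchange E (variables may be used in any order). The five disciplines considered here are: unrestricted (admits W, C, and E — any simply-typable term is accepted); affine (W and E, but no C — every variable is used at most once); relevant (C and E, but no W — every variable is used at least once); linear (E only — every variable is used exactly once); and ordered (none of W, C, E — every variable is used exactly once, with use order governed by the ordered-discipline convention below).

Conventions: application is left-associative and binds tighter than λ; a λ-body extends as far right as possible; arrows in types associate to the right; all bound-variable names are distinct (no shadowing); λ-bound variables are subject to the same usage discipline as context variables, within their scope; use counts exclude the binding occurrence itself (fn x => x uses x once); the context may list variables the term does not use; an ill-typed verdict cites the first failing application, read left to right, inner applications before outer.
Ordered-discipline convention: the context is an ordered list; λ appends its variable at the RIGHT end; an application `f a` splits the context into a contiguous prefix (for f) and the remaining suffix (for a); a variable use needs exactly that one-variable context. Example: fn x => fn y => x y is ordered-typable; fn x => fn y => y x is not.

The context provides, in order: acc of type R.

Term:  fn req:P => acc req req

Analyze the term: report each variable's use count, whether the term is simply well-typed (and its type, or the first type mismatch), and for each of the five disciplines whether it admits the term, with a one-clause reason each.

usage: acc ×1, req (λ-bound) ×2
order of uses: acc, req, req
typing: ill-typed: non-function type R applied to an argument
ordered ✗ (the type mismatch rejects it)
linear ✗ (not simply typable)
affine ✗ (fails simple typing)
relevant ✗ (a type mismatch blocks all five)
unrestricted ✗ (the type mismatch rejects it)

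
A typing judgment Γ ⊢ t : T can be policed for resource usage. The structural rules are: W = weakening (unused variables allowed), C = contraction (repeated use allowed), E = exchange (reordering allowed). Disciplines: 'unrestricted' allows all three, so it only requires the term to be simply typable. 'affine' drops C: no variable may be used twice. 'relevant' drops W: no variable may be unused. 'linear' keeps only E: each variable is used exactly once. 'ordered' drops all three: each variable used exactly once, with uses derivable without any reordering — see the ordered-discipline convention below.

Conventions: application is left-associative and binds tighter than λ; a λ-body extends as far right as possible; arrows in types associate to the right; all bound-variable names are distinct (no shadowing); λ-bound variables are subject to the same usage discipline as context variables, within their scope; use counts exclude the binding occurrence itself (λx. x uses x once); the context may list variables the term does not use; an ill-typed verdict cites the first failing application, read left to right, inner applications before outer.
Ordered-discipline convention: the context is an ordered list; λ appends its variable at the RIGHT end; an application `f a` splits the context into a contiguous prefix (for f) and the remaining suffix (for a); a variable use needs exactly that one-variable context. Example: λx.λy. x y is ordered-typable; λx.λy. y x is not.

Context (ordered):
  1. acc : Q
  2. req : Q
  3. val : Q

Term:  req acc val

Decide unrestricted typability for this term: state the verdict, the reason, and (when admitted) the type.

no — fails simple typing
usage: acc: 1×, req: 1×, val: 1×
order of uses: req, acc, val
typing: ill-typed: can't apply a value of type Q
all disciplines: ordered ✗ · linear ✗ · affine ✗ · relevant ✗ · unrestricted ✗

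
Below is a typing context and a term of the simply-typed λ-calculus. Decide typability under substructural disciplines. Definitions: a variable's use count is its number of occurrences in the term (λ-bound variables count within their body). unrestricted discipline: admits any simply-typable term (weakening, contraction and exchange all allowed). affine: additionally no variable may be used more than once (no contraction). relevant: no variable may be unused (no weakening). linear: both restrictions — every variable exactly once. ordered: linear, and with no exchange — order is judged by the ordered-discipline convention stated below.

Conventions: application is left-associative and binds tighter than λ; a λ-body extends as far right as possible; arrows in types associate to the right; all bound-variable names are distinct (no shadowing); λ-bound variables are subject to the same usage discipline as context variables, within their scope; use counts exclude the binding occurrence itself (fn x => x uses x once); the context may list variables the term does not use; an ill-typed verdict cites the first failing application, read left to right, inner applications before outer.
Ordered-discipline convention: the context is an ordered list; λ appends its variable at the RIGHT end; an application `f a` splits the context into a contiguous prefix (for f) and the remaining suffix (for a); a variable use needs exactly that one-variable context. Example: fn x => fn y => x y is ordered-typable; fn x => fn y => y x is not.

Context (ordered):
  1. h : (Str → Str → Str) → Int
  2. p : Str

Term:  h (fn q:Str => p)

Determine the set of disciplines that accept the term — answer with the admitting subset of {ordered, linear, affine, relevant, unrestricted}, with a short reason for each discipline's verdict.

admitted in: none
usage: h: 1×, p: 1×, q (bound): 0×
use order (left to right): h, p
typing: ill-typed: an argument Str → Str mismatches the expected Str → Str → Str
ordered: ✗ — the type mismatch rejects it
linear: ✗ — not simply typable
affine: ✗ — fails simple typing
relevant: ✗ — a type mismatch blocks all five
unrestricted: ✗ — the type mismatch rejects it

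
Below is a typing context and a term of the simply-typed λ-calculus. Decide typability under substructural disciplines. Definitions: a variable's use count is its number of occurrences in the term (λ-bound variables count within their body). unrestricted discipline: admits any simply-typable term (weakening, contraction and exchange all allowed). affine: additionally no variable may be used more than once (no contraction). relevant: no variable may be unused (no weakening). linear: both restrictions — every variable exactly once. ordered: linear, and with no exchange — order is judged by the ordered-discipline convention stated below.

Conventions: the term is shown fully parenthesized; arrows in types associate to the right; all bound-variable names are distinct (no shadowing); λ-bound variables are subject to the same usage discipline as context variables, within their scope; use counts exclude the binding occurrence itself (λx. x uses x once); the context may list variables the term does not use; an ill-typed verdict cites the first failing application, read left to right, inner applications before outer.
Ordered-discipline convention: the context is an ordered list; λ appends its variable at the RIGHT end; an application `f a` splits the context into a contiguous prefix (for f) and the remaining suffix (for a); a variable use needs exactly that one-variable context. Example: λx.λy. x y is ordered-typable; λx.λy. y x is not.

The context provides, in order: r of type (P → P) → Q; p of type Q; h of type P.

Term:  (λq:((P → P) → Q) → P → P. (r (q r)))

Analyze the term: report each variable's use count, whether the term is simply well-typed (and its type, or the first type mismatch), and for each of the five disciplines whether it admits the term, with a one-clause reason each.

usage: r=2; p=0; h=0; q (bound)=1
left-to-right use order: r, q, r
typing: ✓ — (((P → P) → Q) → P → P) → Q
ordered: ✗, repeated use of r ×2; p, h left unused
linear: ✗, repeated use of r ×2; p, h left unused
affine: ✗, repeated use of r ×2
relevant: ✗, p, h left unused
unrestricted: ✓, well-typed at (((P → P) → Q) → P → P) → Q; no restrictions here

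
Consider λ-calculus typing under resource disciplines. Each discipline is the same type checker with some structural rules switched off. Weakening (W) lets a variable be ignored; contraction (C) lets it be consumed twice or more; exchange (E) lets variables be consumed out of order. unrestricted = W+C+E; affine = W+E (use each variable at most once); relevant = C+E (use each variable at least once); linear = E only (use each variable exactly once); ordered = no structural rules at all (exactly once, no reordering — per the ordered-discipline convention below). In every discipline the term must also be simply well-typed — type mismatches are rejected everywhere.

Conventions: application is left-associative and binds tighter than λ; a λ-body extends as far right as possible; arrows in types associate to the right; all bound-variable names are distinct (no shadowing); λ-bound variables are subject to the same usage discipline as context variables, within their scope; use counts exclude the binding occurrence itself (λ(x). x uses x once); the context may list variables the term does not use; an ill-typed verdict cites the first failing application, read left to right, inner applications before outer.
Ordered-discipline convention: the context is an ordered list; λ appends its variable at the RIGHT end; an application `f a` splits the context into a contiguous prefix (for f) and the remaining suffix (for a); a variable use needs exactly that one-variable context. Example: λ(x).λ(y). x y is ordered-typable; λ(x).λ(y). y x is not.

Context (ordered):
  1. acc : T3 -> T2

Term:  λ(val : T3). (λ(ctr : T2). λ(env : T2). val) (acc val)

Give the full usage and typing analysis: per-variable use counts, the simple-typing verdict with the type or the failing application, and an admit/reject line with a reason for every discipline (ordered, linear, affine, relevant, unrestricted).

use counts: acc: 1×, val (bound): 2×, ctr (bound): 0×, env (bound): 0×
left-to-right use order: val, acc, val
typing: well-typed at T3 -> T2 -> T3
ordered: ✗, needs contraction — val ×2; unused: ctr, env — weakening required
linear: ✗, needs contraction — val ×2; unused: ctr, env — weakening required
affine: ✗, needs contraction — val ×2
relevant: ✗, unused: ctr, env — weakening required
unrestricted: ✓, typability at T3 -> T2 -> T3 is all that's needed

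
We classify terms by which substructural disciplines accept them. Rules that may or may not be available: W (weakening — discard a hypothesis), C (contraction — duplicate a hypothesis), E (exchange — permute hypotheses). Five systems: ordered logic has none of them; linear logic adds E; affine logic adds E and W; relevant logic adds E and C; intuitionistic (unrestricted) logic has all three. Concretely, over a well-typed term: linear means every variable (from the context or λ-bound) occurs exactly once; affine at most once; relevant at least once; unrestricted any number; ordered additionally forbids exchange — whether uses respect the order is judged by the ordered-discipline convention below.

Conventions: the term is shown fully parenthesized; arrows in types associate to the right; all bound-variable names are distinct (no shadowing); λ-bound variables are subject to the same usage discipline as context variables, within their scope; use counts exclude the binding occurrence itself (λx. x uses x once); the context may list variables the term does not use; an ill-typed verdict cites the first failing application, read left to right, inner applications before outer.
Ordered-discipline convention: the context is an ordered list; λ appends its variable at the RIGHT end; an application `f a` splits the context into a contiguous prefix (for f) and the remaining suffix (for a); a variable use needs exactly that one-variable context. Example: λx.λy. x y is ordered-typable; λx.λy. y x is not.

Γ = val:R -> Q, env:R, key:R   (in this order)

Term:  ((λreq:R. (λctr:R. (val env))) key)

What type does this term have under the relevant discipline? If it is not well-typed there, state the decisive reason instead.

not well-typed under relevant — unused: req, ctr — weakening required
usage: val=1, env=1, key=1, req (λ-bound)=0, ctr (λ-bound)=0
order of uses: val, env, key
typing: ✓ — R -> Q
per-discipline verdicts: ordered ✗ · linear ✗ · affine ✓ · relevant ✗ · unrestricted ✓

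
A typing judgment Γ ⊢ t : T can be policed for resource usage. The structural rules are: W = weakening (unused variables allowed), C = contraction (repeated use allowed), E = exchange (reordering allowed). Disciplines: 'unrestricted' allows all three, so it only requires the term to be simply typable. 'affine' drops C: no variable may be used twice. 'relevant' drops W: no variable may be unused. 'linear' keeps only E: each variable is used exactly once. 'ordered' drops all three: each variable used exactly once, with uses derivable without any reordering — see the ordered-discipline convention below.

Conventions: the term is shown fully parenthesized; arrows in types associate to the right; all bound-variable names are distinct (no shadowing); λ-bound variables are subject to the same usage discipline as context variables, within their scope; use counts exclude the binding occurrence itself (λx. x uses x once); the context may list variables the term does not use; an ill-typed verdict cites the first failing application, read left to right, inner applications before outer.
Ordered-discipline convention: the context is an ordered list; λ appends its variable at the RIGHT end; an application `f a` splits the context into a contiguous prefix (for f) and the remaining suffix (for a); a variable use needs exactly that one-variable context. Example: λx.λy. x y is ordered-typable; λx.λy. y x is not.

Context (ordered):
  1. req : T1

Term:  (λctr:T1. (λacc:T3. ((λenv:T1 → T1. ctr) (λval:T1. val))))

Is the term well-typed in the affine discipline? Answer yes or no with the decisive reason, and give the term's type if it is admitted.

yes — none of req, ctr, acc, env, val used more than once; term : T1 → T3 → T1
variable uses: req: 0; ctr (λ-bound): 1; acc (λ-bound): 0; env (λ-bound): 0; val (λ-bound): 1
left-to-right use order: ctr, val
typing: the term checks, with type T1 → T3 → T1
all disciplines: ordered ✗; linear ✗; affine ✓; relevant ✗; unrestricted ✓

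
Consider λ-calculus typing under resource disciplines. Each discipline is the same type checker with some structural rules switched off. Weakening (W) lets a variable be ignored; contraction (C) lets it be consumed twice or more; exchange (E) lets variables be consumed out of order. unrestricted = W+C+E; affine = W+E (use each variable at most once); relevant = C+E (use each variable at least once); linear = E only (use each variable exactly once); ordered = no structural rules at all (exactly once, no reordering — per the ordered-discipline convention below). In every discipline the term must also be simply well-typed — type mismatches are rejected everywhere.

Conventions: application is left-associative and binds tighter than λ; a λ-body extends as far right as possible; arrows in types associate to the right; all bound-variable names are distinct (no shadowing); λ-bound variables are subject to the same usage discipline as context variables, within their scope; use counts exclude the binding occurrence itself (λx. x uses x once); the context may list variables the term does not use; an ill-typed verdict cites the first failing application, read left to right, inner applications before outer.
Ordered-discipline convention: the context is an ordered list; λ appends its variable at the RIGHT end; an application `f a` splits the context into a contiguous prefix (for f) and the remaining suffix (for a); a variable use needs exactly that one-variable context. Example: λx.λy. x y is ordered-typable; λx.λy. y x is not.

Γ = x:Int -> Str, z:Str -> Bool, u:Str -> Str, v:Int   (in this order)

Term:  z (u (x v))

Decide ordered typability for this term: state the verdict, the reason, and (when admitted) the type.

no — no contiguous prefix/suffix split fits z, u, x, v
counts: x: 1; z: 1; u: 1; v: 1
use order (left to right): z, u, x, v
typing: ✓ — Bool
across the five disciplines: ordered ✗ · linear ✓ · affine ✓ · relevant ✓ · unrestricted ✓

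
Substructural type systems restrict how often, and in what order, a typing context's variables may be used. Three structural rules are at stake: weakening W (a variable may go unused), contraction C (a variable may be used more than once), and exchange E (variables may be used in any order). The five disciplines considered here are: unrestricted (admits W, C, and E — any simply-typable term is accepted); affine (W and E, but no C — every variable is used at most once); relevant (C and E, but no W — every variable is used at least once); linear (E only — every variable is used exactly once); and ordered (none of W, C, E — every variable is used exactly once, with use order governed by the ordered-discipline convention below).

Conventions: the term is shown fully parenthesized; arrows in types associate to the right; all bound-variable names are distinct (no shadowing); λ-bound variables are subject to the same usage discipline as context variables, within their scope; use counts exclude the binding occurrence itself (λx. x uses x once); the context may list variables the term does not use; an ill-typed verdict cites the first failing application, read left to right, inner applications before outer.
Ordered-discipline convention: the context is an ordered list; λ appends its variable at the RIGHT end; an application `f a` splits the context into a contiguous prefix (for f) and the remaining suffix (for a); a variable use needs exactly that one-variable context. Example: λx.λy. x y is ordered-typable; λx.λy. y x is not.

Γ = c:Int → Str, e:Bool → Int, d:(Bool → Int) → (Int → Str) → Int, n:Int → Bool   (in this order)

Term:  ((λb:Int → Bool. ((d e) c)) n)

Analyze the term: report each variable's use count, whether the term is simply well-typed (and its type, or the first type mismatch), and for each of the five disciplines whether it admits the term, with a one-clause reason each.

counts: c ×1, e ×1, d ×1, n ×1, b [bound] ×0
order of uses: d, e, c, n
typing: ✓ — Int
ordered: ✗, unused: b — weakening required
linear: ✗, unused: b — weakening required
affine: ✓, at most one use each (c, e, d, n, b)
relevant: ✗, unused: b — weakening required
unrestricted: ✓, type-checks (Int) and nothing is barred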